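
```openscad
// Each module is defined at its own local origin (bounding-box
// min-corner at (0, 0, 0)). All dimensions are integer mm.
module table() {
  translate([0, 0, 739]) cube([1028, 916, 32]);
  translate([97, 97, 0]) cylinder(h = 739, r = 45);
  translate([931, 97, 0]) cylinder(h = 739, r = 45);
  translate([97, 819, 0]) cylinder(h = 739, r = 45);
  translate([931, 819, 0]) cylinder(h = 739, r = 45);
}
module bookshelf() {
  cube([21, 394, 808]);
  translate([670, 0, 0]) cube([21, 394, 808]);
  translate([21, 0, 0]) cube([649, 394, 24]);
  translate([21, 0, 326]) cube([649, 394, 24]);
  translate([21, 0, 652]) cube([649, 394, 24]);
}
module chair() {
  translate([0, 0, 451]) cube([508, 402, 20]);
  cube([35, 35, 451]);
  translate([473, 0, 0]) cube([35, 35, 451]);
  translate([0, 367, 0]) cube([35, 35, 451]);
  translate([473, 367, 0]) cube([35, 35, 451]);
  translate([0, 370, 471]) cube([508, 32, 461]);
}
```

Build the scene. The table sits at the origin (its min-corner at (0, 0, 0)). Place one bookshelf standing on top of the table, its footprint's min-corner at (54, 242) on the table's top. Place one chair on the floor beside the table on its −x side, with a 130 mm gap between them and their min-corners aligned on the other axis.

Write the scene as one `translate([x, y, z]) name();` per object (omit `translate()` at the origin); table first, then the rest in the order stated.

table();
translate([54, 242, 771]) bookshelf();
translate([-638, 0, 0]) chair();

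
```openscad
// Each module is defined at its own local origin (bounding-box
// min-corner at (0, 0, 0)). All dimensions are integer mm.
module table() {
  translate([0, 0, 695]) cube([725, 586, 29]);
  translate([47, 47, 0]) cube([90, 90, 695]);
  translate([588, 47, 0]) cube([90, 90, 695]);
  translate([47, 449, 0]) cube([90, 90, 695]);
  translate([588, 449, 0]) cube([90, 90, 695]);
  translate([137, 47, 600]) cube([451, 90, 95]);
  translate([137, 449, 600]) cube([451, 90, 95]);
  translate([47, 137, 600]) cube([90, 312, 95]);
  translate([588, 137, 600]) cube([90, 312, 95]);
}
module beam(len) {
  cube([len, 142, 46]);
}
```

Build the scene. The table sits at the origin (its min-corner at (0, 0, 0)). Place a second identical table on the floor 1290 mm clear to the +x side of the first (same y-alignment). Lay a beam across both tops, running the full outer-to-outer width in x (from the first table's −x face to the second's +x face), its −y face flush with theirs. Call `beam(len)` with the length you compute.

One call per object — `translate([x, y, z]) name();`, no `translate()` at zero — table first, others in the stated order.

table();
translate([2015, 0, 0]) table();
translate([0, 0, 724]) beam(2740);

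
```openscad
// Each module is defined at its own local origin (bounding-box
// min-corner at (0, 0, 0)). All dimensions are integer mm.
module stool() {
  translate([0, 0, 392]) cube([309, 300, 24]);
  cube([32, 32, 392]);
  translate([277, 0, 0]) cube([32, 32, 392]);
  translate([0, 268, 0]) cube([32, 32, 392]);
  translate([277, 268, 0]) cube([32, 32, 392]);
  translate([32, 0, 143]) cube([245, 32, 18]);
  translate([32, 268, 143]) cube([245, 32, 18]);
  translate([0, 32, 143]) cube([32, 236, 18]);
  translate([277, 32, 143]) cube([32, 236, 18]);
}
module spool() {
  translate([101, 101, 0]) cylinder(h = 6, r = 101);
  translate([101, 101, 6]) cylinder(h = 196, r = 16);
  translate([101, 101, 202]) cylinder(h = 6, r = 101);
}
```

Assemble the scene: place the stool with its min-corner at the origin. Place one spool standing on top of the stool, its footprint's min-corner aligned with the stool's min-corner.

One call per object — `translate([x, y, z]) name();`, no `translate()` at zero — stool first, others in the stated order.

stool();
translate([0, 0, 416]) spool();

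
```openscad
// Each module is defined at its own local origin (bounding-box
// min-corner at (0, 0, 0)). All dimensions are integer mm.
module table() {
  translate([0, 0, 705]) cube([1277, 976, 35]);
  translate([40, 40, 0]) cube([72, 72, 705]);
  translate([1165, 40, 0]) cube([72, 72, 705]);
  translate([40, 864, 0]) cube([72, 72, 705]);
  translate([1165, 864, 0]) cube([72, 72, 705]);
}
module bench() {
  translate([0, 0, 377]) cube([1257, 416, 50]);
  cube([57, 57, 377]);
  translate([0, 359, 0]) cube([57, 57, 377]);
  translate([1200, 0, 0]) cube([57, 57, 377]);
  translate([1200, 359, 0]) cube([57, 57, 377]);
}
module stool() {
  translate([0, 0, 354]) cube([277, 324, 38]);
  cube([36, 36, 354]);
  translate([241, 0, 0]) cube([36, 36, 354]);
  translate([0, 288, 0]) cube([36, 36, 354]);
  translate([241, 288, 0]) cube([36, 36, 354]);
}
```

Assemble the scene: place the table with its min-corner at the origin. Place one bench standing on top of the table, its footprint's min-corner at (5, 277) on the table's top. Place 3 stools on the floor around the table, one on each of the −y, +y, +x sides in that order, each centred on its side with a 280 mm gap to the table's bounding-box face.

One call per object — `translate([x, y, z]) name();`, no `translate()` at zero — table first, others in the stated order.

table();
translate([5, 277, 740]) bench();
translate([500, -604, 0]) stool();
translate([500, 1256, 0]) stool();
translate([1557, 326, 0]) stool();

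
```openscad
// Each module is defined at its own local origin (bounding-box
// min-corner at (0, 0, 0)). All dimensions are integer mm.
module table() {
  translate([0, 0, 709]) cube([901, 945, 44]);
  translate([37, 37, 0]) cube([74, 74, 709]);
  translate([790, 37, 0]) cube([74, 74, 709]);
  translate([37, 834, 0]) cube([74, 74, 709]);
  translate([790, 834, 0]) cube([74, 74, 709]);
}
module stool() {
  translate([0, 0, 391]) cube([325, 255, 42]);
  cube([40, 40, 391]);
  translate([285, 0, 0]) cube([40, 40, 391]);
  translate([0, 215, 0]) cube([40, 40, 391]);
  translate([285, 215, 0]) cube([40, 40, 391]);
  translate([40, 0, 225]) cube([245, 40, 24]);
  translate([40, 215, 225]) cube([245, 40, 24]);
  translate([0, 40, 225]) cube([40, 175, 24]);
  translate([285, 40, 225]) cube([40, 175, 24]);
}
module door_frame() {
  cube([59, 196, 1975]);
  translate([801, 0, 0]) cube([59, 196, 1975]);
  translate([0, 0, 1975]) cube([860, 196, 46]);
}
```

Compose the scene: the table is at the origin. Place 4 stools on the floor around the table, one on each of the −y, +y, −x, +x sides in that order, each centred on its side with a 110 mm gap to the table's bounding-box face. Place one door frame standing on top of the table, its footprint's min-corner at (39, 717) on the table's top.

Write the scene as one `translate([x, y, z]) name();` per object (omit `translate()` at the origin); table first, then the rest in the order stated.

table();
translate([288, -365, 0]) stool();
translate([288, 1055, 0]) stool();
translate([-435, 345, 0]) stool();
translate([1011, 345, 0]) stool();
translate([39, 717, 753]) door_frame();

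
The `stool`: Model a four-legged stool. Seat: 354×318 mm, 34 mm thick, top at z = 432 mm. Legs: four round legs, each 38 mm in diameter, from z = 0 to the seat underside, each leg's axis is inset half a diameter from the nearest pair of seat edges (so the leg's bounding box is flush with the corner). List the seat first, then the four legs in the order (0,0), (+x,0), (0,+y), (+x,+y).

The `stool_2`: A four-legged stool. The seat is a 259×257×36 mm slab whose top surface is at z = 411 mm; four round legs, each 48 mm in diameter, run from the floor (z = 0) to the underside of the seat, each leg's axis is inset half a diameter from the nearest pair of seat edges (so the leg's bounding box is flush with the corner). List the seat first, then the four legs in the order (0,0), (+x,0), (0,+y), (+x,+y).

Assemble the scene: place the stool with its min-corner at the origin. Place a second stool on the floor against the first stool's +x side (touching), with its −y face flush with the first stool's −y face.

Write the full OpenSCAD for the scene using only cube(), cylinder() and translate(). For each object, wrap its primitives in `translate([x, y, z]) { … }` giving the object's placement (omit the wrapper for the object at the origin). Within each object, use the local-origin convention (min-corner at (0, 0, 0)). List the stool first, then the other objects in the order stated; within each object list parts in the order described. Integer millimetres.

translate([0, 0, 398]) cube([354, 318, 34]);
translate([19, 19, 0]) cylinder(h = 398, r = 19);
translate([335, 19, 0]) cylinder(h = 398, r = 19);
translate([19, 299, 0]) cylinder(h = 398, r = 19);
translate([335, 299, 0]) cylinder(h = 398, r = 19);
translate([354, 0, 0]) {
  translate([0, 0, 375]) cube([259, 257, 36]);
  translate([24, 24, 0]) cylinder(h = 375, r = 24);
  translate([235, 24, 0]) cylinder(h = 375, r = 24);
  translate([24, 233, 0]) cylinder(h = 375, r = 24);
  translate([235, 233, 0]) cylinder(h = 375, r = 24);
}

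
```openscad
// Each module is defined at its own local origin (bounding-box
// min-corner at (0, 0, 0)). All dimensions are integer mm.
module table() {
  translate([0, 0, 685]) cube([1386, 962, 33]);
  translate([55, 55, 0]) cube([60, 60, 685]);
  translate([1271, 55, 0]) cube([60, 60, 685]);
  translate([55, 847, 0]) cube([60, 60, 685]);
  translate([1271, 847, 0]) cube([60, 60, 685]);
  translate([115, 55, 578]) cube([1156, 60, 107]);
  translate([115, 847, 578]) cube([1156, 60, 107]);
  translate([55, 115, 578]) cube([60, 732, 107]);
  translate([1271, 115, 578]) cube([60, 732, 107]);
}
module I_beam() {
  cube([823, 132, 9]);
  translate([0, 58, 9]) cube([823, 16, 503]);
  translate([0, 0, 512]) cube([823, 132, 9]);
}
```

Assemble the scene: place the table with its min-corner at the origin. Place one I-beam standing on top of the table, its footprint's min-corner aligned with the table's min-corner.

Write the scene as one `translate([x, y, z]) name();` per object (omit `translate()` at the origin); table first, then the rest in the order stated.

table();
translate([0, 0, 718]) I_beam();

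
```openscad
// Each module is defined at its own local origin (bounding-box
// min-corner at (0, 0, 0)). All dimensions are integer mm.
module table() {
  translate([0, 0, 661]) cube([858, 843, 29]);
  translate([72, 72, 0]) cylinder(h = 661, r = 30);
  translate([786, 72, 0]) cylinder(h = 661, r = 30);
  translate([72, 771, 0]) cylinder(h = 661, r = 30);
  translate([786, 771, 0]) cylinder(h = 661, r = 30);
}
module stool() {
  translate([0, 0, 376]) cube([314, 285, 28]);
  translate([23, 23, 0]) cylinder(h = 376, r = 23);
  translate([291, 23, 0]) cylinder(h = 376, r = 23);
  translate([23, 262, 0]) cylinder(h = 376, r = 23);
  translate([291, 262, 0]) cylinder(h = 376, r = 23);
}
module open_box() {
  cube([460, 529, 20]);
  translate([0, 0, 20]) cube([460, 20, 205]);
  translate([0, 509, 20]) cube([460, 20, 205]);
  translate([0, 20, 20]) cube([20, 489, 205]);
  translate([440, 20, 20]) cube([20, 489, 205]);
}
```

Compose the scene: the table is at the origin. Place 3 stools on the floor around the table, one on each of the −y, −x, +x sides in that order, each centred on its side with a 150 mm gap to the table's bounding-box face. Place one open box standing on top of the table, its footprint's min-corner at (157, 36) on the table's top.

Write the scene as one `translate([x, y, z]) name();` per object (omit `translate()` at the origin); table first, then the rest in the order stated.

table();
translate([272, -435, 0]) stool();
translate([-464, 279, 0]) stool();
translate([1008, 279, 0]) stool();
translate([157, 36, 690]) open_box();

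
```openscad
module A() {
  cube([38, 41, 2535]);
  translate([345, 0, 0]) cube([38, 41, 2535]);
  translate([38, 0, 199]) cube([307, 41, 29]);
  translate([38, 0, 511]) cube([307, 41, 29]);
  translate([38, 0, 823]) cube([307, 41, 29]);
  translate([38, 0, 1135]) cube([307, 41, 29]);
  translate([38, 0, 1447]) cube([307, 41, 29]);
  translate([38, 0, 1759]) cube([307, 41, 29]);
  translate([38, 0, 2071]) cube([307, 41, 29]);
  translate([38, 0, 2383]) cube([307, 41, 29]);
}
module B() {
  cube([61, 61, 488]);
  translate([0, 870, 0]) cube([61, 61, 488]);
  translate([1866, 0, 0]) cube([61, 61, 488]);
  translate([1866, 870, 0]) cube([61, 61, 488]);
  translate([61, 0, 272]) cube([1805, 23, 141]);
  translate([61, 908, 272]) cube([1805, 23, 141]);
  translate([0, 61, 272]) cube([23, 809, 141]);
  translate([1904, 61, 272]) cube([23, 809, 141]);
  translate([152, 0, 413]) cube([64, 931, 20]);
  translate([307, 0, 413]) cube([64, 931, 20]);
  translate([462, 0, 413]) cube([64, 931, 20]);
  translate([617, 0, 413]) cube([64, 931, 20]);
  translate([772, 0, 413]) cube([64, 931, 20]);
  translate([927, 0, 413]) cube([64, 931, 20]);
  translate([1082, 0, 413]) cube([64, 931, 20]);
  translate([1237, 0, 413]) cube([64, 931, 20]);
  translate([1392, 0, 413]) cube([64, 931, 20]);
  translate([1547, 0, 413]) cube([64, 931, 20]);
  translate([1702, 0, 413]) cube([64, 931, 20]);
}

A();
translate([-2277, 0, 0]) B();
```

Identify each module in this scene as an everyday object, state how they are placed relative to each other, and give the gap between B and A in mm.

A is a ladder. B is a bed frame. The bed frame is on the floor beside the ladder on its −x side. The gap between the bed frame and the ladder is 350 mm.

The bed frame's nearest face is 350 mm from the ladder's −x face.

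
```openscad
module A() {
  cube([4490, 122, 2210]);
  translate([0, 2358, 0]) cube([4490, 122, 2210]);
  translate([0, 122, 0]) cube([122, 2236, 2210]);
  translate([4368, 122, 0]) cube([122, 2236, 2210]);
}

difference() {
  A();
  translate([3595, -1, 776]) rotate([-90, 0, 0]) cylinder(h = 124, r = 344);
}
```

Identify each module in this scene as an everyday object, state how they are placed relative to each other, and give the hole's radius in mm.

The subtracted cylinder has r = 344 mm.

A is a house frame. The house frame has a circular hole through its front wall. The hole's radius is 344 mm.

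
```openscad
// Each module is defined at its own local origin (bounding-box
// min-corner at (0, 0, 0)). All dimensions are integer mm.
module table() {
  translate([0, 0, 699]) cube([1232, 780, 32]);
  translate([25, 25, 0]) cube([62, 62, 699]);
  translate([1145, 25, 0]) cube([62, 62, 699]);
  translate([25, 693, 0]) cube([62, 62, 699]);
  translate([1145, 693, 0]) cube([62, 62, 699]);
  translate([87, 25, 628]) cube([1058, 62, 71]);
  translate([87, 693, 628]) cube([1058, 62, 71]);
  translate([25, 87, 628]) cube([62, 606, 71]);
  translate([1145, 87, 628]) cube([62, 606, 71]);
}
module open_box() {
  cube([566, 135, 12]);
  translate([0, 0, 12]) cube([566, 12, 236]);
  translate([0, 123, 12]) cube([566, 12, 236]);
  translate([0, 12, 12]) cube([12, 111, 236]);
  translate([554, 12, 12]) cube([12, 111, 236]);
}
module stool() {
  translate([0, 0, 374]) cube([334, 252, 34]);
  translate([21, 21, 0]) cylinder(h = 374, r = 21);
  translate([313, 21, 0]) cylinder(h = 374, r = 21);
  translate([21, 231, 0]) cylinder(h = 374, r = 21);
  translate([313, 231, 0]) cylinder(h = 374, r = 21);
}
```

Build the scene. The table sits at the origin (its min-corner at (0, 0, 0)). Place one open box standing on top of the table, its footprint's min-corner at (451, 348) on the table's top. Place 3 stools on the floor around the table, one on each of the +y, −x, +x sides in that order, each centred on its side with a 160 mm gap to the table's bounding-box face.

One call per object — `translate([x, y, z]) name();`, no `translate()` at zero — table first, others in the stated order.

table();
translate([451, 348, 731]) open_box();
translate([449, 940, 0]) stool();
translate([-494, 264, 0]) stool();
translate([1392, 264, 0]) stool();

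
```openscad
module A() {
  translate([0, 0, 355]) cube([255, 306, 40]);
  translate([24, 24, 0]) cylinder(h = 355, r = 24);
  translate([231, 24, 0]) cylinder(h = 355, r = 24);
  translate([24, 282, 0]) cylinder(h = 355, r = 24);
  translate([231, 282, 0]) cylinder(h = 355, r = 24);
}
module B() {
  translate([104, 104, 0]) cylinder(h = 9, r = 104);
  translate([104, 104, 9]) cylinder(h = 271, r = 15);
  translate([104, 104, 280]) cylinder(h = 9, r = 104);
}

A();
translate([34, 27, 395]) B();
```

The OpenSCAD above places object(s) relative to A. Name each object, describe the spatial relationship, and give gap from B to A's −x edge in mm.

A is a stool. B is a spool. The spool is on top of the stool. The gap from the spool to the stool's −x edge is 34 mm.

The spool's min-x is at 34; the stool's min-x is 0; gap = 34 mm.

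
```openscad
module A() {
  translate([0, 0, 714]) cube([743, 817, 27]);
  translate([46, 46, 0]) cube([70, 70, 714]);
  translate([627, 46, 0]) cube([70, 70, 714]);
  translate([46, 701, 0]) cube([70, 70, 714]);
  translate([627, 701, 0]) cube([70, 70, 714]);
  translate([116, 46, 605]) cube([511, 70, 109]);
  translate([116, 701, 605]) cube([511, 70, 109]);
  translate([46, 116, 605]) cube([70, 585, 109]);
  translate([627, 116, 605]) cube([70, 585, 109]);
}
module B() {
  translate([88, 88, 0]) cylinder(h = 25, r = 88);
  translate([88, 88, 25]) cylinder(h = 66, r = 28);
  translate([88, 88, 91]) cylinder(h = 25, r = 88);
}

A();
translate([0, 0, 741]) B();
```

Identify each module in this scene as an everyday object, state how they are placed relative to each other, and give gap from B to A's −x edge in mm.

A is a table. B is a spool. The spool is on top of the table. The gap from the spool to the table's −x edge is 0 mm.

The spool's min-x is at 0; the table's min-x is 0; gap = 0 mm.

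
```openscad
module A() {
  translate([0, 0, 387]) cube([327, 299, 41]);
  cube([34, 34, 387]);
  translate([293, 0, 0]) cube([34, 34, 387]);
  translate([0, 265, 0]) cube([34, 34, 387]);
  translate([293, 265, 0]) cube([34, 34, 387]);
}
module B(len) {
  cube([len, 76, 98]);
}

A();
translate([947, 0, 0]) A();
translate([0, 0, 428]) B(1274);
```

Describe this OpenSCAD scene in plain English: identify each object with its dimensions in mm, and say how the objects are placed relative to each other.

A is a four-legged stool. The seat is 327×299 mm, 41 mm thick, top at z = 428 mm. It stands on four square legs, each 34×34 mm in cross-section, from z = 0 to the seat underside, each flush with a corner of the seat.

B is a rectangular beam 1274 mm long (x), 76 mm deep (y), 98 mm thick (z).

The beam spans the tops of two stools placed 620 mm apart, resting at z = 428 mm.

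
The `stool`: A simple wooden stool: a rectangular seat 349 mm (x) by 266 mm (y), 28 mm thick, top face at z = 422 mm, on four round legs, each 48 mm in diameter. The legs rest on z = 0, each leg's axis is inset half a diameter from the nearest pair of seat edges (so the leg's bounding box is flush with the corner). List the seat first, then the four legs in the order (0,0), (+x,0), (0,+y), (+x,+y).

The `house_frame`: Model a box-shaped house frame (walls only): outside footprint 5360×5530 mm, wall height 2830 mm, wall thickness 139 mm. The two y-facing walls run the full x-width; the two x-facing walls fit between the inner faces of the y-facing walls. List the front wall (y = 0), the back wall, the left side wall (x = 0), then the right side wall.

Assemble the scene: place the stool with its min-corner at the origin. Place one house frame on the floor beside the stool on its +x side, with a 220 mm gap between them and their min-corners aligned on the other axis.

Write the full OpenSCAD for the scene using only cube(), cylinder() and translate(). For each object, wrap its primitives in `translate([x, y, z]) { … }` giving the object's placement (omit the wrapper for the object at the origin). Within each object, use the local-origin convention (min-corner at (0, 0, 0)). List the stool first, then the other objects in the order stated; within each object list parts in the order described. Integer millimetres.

translate([0, 0, 394]) cube([349, 266, 28]);
translate([24, 24, 0]) cylinder(h = 394, r = 24);
translate([325, 24, 0]) cylinder(h = 394, r = 24);
translate([24, 242, 0]) cylinder(h = 394, r = 24);
translate([325, 242, 0]) cylinder(h = 394, r = 24);
translate([569, 0, 0]) {
  cube([5360, 139, 2830]);
  translate([0, 5391, 0]) cube([5360, 139, 2830]);
  translate([0, 139, 0]) cube([139, 5252, 2830]);
  translate([5221, 139, 0]) cube([139, 5252, 2830]);
}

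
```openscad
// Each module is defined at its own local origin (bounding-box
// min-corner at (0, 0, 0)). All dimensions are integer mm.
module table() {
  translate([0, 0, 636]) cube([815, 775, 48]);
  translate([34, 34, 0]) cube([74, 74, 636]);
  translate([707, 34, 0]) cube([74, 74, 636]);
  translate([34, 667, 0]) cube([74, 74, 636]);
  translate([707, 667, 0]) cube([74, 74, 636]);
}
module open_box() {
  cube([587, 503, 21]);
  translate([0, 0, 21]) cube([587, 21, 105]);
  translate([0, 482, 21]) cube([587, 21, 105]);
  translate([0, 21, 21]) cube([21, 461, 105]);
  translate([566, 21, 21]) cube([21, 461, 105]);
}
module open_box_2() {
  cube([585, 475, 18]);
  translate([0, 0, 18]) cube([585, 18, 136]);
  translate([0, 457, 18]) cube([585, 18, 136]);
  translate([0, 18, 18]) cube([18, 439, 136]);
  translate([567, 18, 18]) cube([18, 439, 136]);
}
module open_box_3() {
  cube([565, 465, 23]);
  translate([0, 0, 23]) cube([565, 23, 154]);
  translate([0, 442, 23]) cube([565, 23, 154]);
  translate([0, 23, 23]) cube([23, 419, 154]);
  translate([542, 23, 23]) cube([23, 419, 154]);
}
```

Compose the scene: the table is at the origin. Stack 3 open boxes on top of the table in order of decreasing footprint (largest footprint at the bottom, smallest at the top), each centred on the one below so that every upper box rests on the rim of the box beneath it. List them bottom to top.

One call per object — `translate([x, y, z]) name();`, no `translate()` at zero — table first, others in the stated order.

table();
translate([114, 136, 684]) open_box();
translate([115, 150, 810]) open_box_2();
translate([125, 155, 964]) open_box_3();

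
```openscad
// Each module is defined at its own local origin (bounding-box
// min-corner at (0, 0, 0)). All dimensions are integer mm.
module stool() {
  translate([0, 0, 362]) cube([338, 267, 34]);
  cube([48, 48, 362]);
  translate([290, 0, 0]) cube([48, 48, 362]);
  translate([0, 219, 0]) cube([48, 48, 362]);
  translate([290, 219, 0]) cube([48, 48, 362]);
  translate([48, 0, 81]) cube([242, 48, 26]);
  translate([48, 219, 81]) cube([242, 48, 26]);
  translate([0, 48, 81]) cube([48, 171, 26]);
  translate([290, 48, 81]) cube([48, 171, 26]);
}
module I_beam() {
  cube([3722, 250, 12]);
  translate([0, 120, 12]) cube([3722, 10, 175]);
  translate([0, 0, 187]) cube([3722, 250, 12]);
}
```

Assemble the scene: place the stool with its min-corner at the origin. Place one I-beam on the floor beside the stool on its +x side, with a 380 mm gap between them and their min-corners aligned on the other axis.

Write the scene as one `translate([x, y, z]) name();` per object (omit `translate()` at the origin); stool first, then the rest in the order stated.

stool();
translate([718, 0, 0]) I_beam();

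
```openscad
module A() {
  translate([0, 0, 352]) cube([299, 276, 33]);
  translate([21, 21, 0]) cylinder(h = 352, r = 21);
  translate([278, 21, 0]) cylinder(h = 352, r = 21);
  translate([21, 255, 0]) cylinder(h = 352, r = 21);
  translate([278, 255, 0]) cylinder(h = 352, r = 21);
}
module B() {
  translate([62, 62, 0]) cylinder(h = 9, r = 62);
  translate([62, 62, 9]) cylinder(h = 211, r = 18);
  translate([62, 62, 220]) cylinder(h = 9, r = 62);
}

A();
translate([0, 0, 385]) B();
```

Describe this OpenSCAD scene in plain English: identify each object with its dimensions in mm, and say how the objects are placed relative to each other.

A is a simple wooden stool: a rectangular seat 299 mm (x) by 276 mm (y), 33 mm thick, top face at z = 385 mm, on four round legs, each 42 mm in diameter. The legs rest on z = 0, each leg's axis is inset half a diameter from the nearest pair of seat edges (so the leg's bounding box is flush with the corner).

B is a spool: two coaxial disc flanges of radius 62 mm and thickness 9 mm, joined by a core cylinder of radius 18 mm and height 211 mm. The lower flange rests on z = 0 and the three cylinders share a vertical axis.

The spool is on top of the stool.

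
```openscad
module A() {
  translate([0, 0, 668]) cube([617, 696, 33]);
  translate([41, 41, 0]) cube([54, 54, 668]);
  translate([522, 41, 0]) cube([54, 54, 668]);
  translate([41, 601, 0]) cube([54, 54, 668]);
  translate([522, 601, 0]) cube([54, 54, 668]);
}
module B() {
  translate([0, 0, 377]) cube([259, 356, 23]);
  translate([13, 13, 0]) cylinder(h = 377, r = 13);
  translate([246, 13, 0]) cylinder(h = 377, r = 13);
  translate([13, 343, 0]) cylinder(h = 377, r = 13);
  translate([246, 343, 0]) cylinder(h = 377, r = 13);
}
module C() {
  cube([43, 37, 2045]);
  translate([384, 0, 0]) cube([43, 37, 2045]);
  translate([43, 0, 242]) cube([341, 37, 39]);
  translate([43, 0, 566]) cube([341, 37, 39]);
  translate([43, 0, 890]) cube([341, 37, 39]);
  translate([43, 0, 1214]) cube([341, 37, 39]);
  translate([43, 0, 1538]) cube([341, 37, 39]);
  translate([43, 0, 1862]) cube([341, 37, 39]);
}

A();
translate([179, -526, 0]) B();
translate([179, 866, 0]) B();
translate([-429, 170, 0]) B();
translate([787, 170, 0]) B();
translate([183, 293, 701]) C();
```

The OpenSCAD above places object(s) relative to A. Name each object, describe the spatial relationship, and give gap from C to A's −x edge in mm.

A is a table. B is a stool. C is a ladder. Four stools sit around the table at the −y, +y, −x, +x sides. The ladder is on top of the table. The gap from the ladder to the table's −x edge is 183 mm.

The ladder's min-x is at 183; the table's min-x is 0; gap = 183 mm.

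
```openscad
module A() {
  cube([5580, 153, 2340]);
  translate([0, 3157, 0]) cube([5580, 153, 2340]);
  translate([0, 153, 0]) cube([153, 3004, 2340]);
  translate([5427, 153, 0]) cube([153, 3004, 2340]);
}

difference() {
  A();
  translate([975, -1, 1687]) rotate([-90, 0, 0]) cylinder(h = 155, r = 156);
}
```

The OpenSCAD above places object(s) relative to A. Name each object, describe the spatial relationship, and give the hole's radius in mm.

The subtracted cylinder has r = 156 mm.

A is a house frame. The house frame has a circular hole through its front wall. The hole's radius is 156 mm.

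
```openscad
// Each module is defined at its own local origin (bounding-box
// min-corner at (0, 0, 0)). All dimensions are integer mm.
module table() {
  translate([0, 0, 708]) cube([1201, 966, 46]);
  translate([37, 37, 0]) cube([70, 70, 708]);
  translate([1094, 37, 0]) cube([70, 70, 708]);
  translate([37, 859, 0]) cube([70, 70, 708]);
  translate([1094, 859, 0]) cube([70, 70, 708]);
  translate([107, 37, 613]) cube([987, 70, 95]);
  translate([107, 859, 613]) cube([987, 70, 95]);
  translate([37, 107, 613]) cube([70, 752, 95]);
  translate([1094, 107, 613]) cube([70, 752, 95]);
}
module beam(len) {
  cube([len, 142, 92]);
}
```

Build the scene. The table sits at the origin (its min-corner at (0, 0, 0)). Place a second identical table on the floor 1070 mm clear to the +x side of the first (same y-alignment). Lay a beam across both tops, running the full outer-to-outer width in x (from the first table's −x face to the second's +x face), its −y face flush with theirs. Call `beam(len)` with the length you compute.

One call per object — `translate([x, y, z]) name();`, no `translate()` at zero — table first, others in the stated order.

table();
translate([2271, 0, 0]) table();
translate([0, 0, 754]) beam(3472);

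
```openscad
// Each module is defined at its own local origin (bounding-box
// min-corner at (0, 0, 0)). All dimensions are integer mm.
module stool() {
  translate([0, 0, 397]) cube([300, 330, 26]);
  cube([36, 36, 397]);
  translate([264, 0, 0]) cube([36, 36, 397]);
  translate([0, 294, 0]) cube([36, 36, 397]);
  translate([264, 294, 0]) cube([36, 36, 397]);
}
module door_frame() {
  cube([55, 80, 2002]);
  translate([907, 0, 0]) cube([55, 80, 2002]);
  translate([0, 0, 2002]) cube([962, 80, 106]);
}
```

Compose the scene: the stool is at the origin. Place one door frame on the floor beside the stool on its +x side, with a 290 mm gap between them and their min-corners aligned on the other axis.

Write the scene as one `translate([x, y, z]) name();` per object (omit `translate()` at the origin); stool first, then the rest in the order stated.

stool();
translate([590, 0, 0]) door_frame();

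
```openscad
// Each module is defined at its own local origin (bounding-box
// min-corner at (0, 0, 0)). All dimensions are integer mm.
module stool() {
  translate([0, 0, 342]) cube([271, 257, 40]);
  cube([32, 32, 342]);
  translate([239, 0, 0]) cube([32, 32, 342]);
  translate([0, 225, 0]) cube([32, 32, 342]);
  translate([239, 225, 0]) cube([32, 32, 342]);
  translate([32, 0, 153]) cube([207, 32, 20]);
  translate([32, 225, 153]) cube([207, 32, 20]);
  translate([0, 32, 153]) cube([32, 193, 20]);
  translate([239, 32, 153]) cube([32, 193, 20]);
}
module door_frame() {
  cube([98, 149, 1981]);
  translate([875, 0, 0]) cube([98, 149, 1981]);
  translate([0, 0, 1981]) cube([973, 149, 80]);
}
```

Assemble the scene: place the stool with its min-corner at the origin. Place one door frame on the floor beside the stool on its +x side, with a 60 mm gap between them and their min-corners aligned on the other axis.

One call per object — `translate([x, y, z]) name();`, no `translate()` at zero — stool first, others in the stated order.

stool();
translate([331, 0, 0]) door_frame();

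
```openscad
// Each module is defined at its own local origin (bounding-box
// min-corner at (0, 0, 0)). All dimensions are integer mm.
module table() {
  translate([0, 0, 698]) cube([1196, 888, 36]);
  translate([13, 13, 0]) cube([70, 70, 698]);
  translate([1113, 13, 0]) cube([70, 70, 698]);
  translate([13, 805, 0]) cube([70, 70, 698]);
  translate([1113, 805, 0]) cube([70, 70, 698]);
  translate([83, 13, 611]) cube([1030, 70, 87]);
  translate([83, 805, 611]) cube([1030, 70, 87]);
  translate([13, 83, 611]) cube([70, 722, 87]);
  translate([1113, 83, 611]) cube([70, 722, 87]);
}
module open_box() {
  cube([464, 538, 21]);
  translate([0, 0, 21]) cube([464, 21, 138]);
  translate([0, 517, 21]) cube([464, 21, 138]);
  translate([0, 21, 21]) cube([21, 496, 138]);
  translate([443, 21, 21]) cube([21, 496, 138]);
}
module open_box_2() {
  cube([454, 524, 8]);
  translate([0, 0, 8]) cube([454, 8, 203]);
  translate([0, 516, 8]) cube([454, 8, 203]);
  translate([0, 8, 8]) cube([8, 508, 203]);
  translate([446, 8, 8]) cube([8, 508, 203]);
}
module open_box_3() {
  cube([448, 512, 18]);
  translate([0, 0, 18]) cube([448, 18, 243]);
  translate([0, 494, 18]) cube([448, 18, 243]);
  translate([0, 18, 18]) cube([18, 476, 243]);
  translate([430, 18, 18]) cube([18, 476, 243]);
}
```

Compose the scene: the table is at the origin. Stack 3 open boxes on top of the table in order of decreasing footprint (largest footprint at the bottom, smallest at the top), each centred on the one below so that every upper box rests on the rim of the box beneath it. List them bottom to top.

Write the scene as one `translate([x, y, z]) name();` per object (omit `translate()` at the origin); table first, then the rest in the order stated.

table();
translate([366, 175, 734]) open_box();
translate([371, 182, 893]) open_box_2();
translate([374, 188, 1104]) open_box_3();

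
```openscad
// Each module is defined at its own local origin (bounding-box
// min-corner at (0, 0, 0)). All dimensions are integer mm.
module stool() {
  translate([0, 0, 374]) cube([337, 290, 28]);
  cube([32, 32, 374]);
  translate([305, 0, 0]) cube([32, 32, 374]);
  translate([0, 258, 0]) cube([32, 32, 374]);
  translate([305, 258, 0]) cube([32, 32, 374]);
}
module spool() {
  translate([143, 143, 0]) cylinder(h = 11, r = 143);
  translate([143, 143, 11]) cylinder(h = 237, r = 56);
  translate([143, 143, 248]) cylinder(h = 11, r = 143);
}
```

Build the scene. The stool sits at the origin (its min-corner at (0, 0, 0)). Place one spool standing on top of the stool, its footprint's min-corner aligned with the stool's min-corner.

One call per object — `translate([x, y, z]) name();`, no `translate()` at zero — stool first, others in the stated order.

stool();
translate([0, 0, 402]) spool();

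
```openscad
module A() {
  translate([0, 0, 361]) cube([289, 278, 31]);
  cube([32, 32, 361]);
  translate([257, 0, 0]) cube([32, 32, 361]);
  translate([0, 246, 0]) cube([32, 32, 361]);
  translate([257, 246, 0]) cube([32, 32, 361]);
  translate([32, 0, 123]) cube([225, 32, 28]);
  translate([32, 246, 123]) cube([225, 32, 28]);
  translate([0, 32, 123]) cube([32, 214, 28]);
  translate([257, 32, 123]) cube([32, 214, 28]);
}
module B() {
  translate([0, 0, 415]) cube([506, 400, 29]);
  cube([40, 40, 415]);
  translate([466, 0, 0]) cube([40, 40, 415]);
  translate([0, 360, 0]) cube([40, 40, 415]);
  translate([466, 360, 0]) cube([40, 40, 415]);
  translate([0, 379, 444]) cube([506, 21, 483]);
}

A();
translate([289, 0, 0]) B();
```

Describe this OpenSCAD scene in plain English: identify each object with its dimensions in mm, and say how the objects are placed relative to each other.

A is a four-legged stool. The seat is a 289×278×31 mm slab whose top surface is at z = 392 mm; four square legs, each 32×32 mm in cross-section, run from the floor (z = 0) to the underside of the seat, each flush with a corner of the seat. Four stretchers, 32 mm wide and 28 mm tall, connect adjacent legs with their undersides at z = 123 mm, each running between the inner faces of the legs it joins and aligned with the legs' outer faces on the other axis.

B is a chair: 506×400 mm seat, 29 mm thick, top at z = 444 mm, on four 40 mm square corner legs flush with the seat edges. A 21 mm thick backrest slab spans the full seat width, extending 483 mm above the seat top, its back face flush with the seat's +y edge.

The chair is against the stool's +x side, with their −y faces flush.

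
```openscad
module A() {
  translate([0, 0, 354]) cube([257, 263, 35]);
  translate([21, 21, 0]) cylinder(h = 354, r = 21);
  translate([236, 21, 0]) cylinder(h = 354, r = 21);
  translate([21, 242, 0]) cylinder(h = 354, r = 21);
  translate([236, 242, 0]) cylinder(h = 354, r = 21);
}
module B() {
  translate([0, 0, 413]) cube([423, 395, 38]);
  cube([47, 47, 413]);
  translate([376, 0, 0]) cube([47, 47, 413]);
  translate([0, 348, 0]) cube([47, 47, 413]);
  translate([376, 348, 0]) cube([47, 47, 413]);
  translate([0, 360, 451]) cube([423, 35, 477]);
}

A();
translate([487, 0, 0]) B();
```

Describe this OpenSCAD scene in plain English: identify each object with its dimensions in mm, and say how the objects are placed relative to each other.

A is a four-legged stool. The seat is a 257×263×35 mm slab whose top surface is at z = 389 mm; four round legs, each 42 mm in diameter, run from the floor (z = 0) to the underside of the seat, each leg's axis is inset half a diameter from the nearest pair of seat edges (so the leg's bounding box is flush with the corner).

B is a chair: 423×395 mm seat, 38 mm thick, top at z = 451 mm, on four 47 mm square corner legs flush with the seat edges. A 35 mm thick backrest slab spans the full seat width, extending 477 mm above the seat top, its back face flush with the seat's +y edge.

The chair is on the floor beside the stool on its +x side.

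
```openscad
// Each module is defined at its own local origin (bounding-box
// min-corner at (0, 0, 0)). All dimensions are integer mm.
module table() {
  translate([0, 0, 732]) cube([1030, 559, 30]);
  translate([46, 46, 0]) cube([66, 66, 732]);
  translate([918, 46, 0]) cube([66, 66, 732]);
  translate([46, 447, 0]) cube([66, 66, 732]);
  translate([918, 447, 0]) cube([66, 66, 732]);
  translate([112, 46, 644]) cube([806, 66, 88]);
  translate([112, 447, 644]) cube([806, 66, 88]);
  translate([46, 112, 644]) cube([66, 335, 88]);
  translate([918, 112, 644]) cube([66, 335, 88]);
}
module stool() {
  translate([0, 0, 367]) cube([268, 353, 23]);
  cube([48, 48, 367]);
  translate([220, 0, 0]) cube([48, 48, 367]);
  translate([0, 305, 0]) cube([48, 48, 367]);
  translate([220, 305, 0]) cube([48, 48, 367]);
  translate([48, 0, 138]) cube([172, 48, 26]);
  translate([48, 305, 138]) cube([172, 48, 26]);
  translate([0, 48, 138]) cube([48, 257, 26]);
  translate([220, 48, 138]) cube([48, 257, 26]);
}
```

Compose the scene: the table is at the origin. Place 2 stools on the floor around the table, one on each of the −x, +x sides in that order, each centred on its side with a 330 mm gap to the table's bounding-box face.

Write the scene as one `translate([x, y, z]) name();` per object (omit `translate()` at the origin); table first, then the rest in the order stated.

table();
translate([-598, 103, 0]) stool();
translate([1360, 103, 0]) stool();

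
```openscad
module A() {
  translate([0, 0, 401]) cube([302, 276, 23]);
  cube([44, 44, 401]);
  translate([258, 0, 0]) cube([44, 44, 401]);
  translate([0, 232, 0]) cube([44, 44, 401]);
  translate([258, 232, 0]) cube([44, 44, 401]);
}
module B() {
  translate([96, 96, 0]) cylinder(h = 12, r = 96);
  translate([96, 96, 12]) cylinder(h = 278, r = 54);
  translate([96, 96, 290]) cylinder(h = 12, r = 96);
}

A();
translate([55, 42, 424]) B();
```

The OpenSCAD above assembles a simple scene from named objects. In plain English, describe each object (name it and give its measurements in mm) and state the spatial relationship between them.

A is a four-legged stool. The seat is 302×276 mm, 23 mm thick, top at z = 424 mm. It stands on four square legs, each 44×44 mm in cross-section, from z = 0 to the seat underside, each flush with a corner of the seat.

B is a spool: two coaxial disc flanges of radius 96 mm and thickness 12 mm, joined by a core cylinder of radius 54 mm and height 278 mm. The lower flange rests on z = 0 and the three cylinders share a vertical axis.

The spool is on top of the stool, centred.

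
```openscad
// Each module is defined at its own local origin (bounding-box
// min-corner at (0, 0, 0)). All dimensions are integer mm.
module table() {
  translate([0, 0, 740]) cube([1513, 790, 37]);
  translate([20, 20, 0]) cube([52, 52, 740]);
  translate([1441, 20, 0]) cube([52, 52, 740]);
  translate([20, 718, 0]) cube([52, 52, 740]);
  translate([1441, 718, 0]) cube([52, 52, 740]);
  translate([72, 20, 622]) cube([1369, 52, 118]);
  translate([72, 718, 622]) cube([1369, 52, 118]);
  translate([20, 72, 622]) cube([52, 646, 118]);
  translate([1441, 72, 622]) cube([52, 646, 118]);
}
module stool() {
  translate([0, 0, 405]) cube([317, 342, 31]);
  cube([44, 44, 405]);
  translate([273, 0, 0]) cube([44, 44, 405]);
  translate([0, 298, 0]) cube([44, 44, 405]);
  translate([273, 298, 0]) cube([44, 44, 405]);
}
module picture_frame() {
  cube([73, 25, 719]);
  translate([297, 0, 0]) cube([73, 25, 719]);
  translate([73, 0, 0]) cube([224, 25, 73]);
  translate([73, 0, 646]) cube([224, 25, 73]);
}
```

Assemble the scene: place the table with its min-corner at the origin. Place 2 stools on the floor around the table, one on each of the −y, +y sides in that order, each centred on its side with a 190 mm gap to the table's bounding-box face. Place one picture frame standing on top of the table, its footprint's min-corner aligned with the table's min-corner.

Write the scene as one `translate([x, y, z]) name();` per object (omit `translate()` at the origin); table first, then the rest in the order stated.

table();
translate([598, -532, 0]) stool();
translate([598, 980, 0]) stool();
translate([0, 0, 777]) picture_frame();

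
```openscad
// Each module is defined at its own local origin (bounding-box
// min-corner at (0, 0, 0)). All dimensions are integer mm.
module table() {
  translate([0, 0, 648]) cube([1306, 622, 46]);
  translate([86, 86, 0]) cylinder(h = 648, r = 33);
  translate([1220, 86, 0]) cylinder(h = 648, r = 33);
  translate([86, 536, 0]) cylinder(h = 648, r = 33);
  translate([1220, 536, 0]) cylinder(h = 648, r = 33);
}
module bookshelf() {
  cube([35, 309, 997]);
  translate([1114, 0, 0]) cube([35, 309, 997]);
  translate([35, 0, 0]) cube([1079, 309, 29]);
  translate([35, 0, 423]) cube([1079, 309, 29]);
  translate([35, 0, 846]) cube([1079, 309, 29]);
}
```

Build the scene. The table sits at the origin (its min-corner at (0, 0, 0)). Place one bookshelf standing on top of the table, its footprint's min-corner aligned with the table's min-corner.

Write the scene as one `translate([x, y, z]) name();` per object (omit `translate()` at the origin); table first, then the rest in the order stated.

table();
translate([0, 0, 694]) bookshelf();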